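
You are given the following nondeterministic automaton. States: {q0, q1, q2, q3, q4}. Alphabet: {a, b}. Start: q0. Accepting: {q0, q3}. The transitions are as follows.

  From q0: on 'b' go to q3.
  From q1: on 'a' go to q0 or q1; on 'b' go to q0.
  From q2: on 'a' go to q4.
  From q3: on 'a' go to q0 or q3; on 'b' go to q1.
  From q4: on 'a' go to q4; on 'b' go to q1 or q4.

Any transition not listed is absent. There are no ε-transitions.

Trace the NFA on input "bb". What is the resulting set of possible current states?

{q1}

Start in {q0}.
Read 'b': q0→{q3}; now {q3}.
Read 'b': q3→{q1}; now {q1}.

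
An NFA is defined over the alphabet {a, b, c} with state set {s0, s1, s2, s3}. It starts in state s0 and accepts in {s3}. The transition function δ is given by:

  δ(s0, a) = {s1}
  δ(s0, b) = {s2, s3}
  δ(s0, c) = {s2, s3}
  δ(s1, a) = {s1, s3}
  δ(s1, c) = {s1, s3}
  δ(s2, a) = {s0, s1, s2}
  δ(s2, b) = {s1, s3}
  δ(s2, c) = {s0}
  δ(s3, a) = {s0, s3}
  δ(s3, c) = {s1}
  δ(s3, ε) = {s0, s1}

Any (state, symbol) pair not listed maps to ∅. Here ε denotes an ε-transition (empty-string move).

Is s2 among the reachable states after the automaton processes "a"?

No

Start in {s0}.
Read 'a': s0→{s1}; now {s1}.
State s2 is not in {s1}.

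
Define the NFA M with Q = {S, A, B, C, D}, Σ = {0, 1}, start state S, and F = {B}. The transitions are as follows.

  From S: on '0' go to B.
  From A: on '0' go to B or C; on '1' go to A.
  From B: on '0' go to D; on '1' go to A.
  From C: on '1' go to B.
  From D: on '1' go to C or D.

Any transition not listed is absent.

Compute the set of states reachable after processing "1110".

∅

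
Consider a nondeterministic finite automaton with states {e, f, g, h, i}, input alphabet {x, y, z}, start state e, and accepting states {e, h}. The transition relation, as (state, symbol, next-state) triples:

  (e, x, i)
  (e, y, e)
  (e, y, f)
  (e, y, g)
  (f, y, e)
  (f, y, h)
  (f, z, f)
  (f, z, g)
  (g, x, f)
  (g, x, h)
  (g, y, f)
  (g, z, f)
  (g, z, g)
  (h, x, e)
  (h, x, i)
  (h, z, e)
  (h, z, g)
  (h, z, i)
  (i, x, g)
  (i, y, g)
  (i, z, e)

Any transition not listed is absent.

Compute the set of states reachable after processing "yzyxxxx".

Start in {e}.
Read 'y': e→{e, f, g}; now {e, f, g}.
Read 'z': e→∅, f→{f, g}, g→{f, g}; now {f, g}.
Read 'y': f→{e, h}, g→{f}; now {e, f, h}.
Read 'x': e→{i}, f→∅, h→{e, i}; now {e, i}.
Read 'x': e→{i}, i→{g}; now {g, i}.
Read 'x': g→{f, h}, i→{g}; now {f, g, h}.
Read 'x': f→∅, g→{f, h}, h→{e, i}; now {e, f, h, i}.

{e, f, h, i}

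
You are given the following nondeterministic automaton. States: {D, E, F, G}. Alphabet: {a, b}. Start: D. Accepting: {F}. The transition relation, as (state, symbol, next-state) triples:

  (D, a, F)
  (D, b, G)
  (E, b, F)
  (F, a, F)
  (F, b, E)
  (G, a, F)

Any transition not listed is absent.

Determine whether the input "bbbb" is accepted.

No

Start in {D}.
Read 'b': D→{G}; now {G}.
Read 'b': G→∅; now ∅.
The set is empty and remains empty for the remaining 2 symbols.
The final set ∅ contains no accepting state.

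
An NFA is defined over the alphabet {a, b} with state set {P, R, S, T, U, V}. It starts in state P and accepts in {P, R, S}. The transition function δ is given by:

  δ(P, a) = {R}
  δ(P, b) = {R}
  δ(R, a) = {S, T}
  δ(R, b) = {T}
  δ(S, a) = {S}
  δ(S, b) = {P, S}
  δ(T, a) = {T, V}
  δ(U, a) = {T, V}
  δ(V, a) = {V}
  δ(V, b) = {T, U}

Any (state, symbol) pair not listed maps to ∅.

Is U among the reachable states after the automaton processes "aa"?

Start in {P}.
Read 'a': {P} → {R}.
Read 'a': {R} → {S, T}.
State U is not in {S, T}.

No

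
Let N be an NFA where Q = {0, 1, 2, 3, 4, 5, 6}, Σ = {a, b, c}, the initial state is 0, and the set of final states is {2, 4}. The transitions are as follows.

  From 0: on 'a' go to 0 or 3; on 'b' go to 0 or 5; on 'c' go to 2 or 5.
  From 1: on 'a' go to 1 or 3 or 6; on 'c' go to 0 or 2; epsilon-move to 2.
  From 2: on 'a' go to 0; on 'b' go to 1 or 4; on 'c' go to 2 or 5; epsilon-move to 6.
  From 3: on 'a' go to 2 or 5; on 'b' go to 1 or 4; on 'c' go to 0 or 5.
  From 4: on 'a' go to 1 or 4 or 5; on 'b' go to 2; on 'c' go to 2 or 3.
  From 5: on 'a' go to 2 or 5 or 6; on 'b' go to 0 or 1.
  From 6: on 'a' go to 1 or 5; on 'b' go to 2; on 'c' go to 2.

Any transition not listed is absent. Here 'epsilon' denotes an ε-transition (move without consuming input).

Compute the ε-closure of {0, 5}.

Begin with {0, 5}.
No ε-moves leave this set, so the closure equals the set itself.

{0, 5}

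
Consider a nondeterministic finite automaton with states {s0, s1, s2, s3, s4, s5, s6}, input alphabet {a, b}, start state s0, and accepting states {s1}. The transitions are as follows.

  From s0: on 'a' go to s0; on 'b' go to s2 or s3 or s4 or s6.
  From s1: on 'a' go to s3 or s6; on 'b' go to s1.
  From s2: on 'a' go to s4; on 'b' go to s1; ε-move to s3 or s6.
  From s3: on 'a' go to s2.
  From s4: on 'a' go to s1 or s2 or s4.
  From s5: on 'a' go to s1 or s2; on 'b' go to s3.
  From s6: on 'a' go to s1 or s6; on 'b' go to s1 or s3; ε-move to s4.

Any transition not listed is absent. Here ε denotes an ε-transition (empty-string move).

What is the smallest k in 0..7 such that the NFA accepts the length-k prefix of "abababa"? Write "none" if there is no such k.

3

Start in {s0}.
Read 'a': s0→{s0}; now {s0}.
Read 'b': s0→{s2, s3, s4, s6}; now {s2, s3, s4, s6}.
Read 'a': s2→{s4}, s3→{s2}, s4→{s1, s2, s4}, s6→{s1, s6}; union {s1, s2, s4, s6}; ε-closure = {s1, s2, s3, s4, s6}.
None of the earlier sets intersect F, but {s1, s2, s3, s4, s6} does.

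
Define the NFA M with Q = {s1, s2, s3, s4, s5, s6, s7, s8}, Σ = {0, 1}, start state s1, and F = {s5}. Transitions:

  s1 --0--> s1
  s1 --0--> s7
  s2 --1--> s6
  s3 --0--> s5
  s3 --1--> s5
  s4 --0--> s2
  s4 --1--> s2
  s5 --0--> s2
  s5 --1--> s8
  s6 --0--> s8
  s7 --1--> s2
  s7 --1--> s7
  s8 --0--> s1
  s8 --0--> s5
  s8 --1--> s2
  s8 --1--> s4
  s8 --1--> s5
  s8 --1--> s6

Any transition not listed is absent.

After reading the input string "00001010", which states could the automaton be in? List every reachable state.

∅

Start in {s1}.
Read '0': s1→{s1, s7}; now {s1, s7}.
Read '0': s1→{s1, s7}, s7→∅; now {s1, s7}.
Read '0': s1→{s1, s7}, s7→∅; now {s1, s7}.
Read '0': s1→{s1, s7}, s7→∅; now {s1, s7}.
Read '1': s1→∅, s7→{s2, s7}; now {s2, s7}.
Read '0': s2→∅, s7→∅; now ∅.
The set is empty and remains empty for the remaining 2 symbols.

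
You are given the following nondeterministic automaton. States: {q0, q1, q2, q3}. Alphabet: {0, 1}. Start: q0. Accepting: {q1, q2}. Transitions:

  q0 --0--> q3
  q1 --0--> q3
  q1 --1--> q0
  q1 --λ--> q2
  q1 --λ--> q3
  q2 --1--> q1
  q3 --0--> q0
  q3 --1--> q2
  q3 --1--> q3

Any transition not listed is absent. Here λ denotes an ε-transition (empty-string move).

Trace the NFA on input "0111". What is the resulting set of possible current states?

{q0, q1, q2, q3}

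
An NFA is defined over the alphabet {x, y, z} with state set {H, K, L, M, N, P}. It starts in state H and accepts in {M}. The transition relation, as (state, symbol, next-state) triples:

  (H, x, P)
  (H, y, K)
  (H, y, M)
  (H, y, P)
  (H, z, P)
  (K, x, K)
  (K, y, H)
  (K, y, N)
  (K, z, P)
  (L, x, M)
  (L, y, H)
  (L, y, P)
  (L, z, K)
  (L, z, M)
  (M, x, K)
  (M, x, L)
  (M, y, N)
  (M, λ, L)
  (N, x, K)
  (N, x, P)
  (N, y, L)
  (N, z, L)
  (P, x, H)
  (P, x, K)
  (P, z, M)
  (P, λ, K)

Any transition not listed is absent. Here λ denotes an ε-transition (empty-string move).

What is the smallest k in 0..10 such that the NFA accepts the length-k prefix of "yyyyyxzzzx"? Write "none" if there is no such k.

Start in {H}.
Read 'y': H→{K, M, P}; union {K, M, P}; ε-closure = {K, L, M, P}.
None of the earlier sets intersect F, but {K, L, M, P} does.

1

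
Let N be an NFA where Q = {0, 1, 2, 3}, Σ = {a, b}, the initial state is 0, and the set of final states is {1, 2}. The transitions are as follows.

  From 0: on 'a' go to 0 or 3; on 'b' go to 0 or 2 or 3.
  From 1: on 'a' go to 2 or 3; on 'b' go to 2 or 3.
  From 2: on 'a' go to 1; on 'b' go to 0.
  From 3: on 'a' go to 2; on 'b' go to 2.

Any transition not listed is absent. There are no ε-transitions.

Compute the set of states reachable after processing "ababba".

Start in {0}.
Read 'a': 0→{0, 3}; now {0, 3}.
Read 'b': 0→{0, 2, 3}, 3→{2}; now {0, 2, 3}.
Read 'a': 0→{0, 3}, 2→{1}, 3→{2}; now {0, 1, 2, 3}.
Read 'b': 0→{0, 2, 3}, 1→{2, 3}, 2→{0}, 3→{2}; now {0, 2, 3}.
Read 'b': 0→{0, 2, 3}, 2→{0}, 3→{2}; now {0, 2, 3}.
Read 'a': 0→{0, 3}, 2→{1}, 3→{2}; now {0, 1, 2, 3}.

{0, 1, 2, 3}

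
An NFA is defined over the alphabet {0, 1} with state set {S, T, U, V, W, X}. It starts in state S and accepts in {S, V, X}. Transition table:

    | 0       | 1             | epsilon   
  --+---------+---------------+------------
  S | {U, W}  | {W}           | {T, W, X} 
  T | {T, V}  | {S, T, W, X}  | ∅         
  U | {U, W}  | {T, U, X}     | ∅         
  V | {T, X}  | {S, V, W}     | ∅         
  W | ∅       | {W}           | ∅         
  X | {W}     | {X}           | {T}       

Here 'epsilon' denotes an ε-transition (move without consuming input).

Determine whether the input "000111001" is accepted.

Yes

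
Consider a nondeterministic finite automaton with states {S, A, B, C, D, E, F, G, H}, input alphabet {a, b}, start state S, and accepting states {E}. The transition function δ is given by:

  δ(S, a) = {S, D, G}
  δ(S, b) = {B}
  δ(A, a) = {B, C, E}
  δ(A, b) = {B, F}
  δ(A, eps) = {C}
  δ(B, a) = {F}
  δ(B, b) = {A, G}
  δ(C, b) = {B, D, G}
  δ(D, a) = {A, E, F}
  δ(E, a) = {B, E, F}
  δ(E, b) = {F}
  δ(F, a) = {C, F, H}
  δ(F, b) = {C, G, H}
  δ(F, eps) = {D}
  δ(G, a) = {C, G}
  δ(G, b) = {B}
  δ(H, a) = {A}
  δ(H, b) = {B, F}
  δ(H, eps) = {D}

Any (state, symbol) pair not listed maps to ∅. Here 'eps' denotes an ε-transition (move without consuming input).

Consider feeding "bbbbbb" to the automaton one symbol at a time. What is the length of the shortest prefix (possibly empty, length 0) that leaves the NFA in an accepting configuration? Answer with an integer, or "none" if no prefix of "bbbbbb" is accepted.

Start in {S}.
Read 'b': S→{B}; now {B}.
Read 'b': B→{A, G}; union {A, G}; ε-closure = {A, C, G}.
Read 'b': A→{B, F}, C→{B, D, G}, G→{B}; now {B, D, F, G}.
Read 'b': B→{A, G}, D→∅, F→{C, G, H}, G→{B}; union {A, B, C, G, H}; ε-closure = {A, B, C, D, G, H}.
Read 'b': A→{B, F}, B→{A, G}, C→{B, D, G}, D→∅, G→{B}, H→{B, F}; union {A, B, D, F, G}; ε-closure = {A, B, C, D, F, G}.
Read 'b': A→{B, F}, B→{A, G}, C→{B, D, G}, D→∅, F→{C, G, H}, G→{B}; now {A, B, C, D, F, G, H}.
No reachable set along the way intersects F.

none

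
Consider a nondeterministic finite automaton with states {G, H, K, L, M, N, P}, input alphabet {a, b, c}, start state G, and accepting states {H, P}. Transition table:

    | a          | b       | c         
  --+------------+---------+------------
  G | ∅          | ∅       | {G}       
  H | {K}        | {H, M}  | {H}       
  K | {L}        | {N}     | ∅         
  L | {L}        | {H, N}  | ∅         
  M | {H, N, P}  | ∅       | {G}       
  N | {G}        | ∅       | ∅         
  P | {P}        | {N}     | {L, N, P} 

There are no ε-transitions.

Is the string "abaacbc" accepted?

Start in {G}.
Read 'a': G→∅; now ∅.
The set is empty and remains empty for the remaining 6 symbols.
The final set ∅ contains no accepting state.

No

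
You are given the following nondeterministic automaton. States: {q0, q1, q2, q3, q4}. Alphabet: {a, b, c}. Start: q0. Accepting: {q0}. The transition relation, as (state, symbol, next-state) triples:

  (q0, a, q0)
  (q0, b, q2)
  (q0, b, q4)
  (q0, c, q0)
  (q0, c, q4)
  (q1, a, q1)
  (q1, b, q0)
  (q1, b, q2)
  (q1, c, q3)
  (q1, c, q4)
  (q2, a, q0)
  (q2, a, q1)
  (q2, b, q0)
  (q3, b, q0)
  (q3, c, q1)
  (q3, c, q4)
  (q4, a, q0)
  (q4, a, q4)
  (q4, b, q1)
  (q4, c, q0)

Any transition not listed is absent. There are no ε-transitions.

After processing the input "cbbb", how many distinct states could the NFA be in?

3

Start in {q0}.
Read 'c': q0→{q0, q4}; now {q0, q4}.
Read 'b': q0→{q2, q4}, q4→{q1}; now {q1, q2, q4}.
Read 'b': q1→{q0, q2}, q2→{q0}, q4→{q1}; now {q0, q1, q2}.
Read 'b': q0→{q2, q4}, q1→{q0, q2}, q2→{q0}; now {q0, q2, q4}.
That set has 3 states.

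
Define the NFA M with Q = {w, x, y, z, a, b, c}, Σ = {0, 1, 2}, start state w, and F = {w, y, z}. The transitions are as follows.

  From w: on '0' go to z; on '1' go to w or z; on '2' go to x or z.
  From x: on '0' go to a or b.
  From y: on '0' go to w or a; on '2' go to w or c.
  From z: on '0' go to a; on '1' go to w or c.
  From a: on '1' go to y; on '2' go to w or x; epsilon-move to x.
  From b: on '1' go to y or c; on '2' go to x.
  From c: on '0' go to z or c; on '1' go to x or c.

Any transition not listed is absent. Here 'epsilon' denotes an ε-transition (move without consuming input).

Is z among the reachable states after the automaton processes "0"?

Yes

Start in {w}.
Read '0': {w} → {z}.
State z is in {z}.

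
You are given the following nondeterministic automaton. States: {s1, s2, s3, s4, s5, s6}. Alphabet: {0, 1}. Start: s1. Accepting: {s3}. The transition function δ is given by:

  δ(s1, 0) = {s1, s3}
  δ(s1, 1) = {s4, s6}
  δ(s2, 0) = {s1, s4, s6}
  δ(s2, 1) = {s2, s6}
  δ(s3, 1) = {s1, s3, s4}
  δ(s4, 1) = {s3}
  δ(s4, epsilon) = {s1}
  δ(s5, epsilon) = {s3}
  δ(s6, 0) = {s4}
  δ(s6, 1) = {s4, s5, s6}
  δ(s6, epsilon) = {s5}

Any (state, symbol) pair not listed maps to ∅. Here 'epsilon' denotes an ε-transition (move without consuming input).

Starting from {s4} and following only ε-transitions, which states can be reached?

{s1, s4}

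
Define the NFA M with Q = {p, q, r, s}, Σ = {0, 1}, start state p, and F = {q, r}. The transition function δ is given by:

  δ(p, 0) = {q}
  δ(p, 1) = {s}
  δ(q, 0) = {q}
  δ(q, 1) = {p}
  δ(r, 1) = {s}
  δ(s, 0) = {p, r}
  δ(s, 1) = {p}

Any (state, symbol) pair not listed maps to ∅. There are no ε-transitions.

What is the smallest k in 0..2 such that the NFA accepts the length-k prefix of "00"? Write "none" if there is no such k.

Start in {p}.
Read '0': p→{q}; now {q}.
None of the earlier sets intersect F, but {q} does.

1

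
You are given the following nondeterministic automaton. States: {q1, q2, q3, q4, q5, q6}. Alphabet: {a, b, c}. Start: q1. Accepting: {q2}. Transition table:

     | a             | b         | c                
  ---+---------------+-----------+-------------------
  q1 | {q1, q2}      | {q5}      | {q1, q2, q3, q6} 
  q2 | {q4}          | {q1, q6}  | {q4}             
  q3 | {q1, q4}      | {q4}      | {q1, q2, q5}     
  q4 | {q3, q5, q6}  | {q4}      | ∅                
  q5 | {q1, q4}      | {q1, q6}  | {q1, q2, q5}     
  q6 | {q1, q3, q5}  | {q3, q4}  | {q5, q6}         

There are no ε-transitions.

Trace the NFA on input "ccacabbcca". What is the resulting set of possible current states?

{q1, q2, q3, q4, q5, q6}

Start in {q1}.
Read 'c': q1→{q1, q2, q3, q6}; now {q1, q2, q3, q6}.
Read 'c': q1→{q1, q2, q3, q6}, q2→{q4}, q3→{q1, q2, q5}, q6→{q5, q6}; now {q1, q2, q3, q4, q5, q6}.
Read 'a': q1→{q1, q2}, q2→{q4}, q3→{q1, q4}, q4→{q3, q5, q6}, q5→{q1, q4}, q6→{q1, q3, q5}; now {q1, q2, q3, q4, q5, q6}.
Read 'c': q1→{q1, q2, q3, q6}, q2→{q4}, q3→{q1, q2, q5}, q4→∅, q5→{q1, q2, q5}, q6→{q5, q6}; now {q1, q2, q3, q4, q5, q6}.
Read 'a': q1→{q1, q2}, q2→{q4}, q3→{q1, q4}, q4→{q3, q5, q6}, q5→{q1, q4}, q6→{q1, q3, q5}; now {q1, q2, q3, q4, q5, q6}.
Read 'b': q1→{q5}, q2→{q1, q6}, q3→{q4}, q4→{q4}, q5→{q1, q6}, q6→{q3, q4}; now {q1, q3, q4, q5, q6}.
Read 'b': q1→{q5}, q3→{q4}, q4→{q4}, q5→{q1, q6}, q6→{q3, q4}; now {q1, q3, q4, q5, q6}.
Read 'c': q1→{q1, q2, q3, q6}, q3→{q1, q2, q5}, q4→∅, q5→{q1, q2, q5}, q6→{q5, q6}; now {q1, q2, q3, q5, q6}.
Read 'c': q1→{q1, q2, q3, q6}, q2→{q4}, q3→{q1, q2, q5}, q5→{q1, q2, q5}, q6→{q5, q6}; now {q1, q2, q3, q4, q5, q6}.
Read 'a': q1→{q1, q2}, q2→{q4}, q3→{q1, q4}, q4→{q3, q5, q6}, q5→{q1, q4}, q6→{q1, q3, q5}; now {q1, q2, q3, q4, q5, q6}.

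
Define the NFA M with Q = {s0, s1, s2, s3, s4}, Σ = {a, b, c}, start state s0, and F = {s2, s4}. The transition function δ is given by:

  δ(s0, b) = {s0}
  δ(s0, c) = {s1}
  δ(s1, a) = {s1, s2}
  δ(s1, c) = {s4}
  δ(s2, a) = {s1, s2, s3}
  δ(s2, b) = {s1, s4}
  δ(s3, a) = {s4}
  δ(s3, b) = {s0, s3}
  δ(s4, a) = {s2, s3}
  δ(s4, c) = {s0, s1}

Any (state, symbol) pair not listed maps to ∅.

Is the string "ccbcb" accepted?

Start in {s0}.
Read 'c': {s0} → {s1}.
Read 'c': {s1} → {s4}.
Read 'b': {s4} → ∅.
The set is empty and remains empty for the remaining 2 symbols.
The final set ∅ contains no accepting state.

No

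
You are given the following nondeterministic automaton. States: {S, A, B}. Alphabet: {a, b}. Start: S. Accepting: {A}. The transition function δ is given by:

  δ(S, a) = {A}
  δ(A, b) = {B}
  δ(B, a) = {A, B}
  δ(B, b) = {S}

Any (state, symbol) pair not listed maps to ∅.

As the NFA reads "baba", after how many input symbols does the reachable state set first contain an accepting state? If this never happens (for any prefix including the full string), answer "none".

none

Start in {S}.
Read 'b': {S} → ∅.
The set is empty and remains empty for the remaining 3 symbols.
No reachable set along the way intersects F.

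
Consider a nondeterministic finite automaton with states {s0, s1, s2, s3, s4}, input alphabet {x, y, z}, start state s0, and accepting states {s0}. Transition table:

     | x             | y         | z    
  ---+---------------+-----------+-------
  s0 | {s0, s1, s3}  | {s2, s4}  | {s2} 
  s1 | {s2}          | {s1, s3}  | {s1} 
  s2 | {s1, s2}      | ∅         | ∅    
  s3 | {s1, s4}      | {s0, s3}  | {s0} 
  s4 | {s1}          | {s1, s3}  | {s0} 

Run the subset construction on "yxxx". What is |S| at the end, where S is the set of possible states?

Start in {s0}.
Read 'y': {s0} → {s2, s4}.
Read 'x': {s2, s4} → {s1, s2}.
Read 'x': {s1, s2} → {s1, s2}.
Read 'x': {s1, s2} → {s1, s2}.
That set has 2 states.

2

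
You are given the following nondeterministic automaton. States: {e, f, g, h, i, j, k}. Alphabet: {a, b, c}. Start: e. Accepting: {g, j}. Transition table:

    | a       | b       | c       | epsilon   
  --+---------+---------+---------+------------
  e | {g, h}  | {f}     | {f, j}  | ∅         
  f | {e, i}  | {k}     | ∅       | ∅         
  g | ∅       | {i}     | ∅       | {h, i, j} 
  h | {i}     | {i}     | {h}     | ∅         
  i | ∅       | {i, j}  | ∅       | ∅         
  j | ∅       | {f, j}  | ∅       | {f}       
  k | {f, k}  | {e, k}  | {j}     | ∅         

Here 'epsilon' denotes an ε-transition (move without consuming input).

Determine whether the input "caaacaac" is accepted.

Start in {e}.
Read 'c': {e} → {f, j}.
Read 'a': {f, j} → {e, i}.
Read 'a': {e, i} → {f, g, h, i, j}.
Read 'a': {f, g, h, i, j} → {e, i}.
Read 'c': {e, i} → {f, j}.
Read 'a': {f, j} → {e, i}.
Read 'a': {e, i} → {f, g, h, i, j}.
Read 'c': {f, g, h, i, j} → {h}.
The final set {h} contains no accepting state.

No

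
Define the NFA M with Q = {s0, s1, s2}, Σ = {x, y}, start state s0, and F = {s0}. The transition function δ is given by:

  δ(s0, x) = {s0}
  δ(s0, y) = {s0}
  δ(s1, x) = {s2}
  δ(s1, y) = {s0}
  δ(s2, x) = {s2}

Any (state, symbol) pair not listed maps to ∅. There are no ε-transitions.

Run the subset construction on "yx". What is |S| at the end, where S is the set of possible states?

1

Start in {s0}.
Read 'y': {s0} → {s0}.
Read 'x': {s0} → {s0}.
That set has 1 state.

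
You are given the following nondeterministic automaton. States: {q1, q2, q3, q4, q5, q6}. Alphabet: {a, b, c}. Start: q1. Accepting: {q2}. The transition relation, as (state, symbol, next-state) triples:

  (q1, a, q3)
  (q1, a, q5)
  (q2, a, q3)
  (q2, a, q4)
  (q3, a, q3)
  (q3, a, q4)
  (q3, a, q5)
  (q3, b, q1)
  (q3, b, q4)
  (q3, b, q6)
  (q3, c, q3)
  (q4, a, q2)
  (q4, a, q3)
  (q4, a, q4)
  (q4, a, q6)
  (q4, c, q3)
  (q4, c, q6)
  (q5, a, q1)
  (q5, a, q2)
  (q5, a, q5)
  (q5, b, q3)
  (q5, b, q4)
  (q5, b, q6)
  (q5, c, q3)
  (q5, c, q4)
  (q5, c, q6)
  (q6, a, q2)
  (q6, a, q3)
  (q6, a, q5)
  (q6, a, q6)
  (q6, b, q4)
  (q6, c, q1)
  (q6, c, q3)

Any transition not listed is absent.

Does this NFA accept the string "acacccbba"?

Start in {q1}.
Read 'a': {q1} → {q3, q5}.
Read 'c': {q3, q5} → {q3, q4, q6}.
Read 'a': {q3, q4, q6} → {q2, q3, q4, q5, q6}.
Read 'c': {q2, q3, q4, q5, q6} → {q1, q3, q4, q6}.
Read 'c': {q1, q3, q4, q6} → {q1, q3, q6}.
Read 'c': {q1, q3, q6} → {q1, q3}.
Read 'b': {q1, q3} → {q1, q4, q6}.
Read 'b': {q1, q4, q6} → {q4}.
Read 'a': {q4} → {q2, q3, q4, q6}.
The final set {q2, q3, q4, q6} contains the accepting state q2.

Yes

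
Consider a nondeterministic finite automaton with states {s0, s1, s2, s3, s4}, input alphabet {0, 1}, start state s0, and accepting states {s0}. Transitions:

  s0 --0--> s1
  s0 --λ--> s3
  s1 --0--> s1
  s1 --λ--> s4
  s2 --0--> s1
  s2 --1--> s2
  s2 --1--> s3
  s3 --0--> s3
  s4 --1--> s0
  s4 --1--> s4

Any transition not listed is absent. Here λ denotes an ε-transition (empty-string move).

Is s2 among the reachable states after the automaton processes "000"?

Start: ε-closure({s0}) = {s0, s3}.
Read '0': s0→{s1}, s3→{s3}; union {s1, s3}; ε-closure = {s1, s3, s4}.
Read '0': s1→{s1}, s3→{s3}, s4→∅; union {s1, s3}; ε-closure = {s1, s3, s4}.
Read '0': s1→{s1}, s3→{s3}, s4→∅; union {s1, s3}; ε-closure = {s1, s3, s4}.
State s2 is not in {s1, s3, s4}.

No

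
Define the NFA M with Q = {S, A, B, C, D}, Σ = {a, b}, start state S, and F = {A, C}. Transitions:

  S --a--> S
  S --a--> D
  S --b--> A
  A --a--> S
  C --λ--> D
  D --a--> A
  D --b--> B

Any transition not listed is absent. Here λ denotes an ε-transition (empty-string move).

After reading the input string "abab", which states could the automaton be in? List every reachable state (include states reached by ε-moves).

{A}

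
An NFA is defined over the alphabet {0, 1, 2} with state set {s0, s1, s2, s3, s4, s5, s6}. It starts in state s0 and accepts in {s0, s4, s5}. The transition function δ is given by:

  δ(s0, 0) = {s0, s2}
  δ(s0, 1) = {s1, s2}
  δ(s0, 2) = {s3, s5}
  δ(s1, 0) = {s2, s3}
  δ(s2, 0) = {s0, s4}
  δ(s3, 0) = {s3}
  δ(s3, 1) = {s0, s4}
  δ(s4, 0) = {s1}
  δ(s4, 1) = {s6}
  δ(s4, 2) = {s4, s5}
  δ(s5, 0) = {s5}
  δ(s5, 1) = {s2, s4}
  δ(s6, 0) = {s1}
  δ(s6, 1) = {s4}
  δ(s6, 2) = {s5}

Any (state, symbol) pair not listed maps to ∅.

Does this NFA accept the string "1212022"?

Start in {s0}.
Read '1': s0→{s1, s2}; now {s1, s2}.
Read '2': s1→∅, s2→∅; now ∅.
The set is empty and remains empty for the remaining 5 symbols.
The final set ∅ contains no accepting state.

No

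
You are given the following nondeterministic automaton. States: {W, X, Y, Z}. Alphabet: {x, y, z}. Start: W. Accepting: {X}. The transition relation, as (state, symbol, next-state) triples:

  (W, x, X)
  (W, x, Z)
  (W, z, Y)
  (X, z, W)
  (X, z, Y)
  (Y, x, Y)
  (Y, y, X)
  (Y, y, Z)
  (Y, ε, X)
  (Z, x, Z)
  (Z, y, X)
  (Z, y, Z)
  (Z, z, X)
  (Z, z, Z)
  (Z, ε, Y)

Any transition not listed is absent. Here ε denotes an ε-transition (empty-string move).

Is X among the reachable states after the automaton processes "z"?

Yes

Start in {W}.
Read 'z': {W} → {X, Y}.
State X is in {X, Y}.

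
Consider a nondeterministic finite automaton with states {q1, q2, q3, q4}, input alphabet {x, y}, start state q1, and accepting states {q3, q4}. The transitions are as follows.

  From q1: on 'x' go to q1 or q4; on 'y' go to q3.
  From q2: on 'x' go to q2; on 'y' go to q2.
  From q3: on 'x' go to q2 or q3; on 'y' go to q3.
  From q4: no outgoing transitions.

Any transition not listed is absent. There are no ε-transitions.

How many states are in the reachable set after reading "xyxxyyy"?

2

Start in {q1}.
Read 'x': q1→{q1, q4}; now {q1, q4}.
Read 'y': q1→{q3}, q4→∅; now {q3}.
Read 'x': q3→{q2, q3}; now {q2, q3}.
Read 'x': q2→{q2}, q3→{q2, q3}; now {q2, q3}.
Read 'y': q2→{q2}, q3→{q3}; now {q2, q3}.
Read 'y': q2→{q2}, q3→{q3}; now {q2, q3}.
Read 'y': q2→{q2}, q3→{q3}; now {q2, q3}.
That set has 2 states.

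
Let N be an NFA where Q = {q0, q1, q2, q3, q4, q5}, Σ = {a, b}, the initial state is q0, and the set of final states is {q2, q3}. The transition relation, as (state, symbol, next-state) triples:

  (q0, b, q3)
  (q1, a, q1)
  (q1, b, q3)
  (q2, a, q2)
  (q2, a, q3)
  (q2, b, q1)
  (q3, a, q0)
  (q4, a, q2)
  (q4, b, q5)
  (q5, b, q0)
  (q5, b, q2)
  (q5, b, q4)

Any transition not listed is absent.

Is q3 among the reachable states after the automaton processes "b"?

Yes

Start in {q0}.
Read 'b': {q0} → {q3}.
State q3 is in {q3}.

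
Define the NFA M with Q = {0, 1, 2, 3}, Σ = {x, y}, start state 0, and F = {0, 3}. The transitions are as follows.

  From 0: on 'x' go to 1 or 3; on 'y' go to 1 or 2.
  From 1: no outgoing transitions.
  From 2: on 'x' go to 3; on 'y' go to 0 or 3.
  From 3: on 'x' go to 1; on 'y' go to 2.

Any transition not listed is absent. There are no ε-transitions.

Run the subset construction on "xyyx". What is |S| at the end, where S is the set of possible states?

2

Start in {0}.
Read 'x': {0} → {1, 3}.
Read 'y': {1, 3} → {2}.
Read 'y': {2} → {0, 3}.
Read 'x': {0, 3} → {1, 3}.
That set has 2 states.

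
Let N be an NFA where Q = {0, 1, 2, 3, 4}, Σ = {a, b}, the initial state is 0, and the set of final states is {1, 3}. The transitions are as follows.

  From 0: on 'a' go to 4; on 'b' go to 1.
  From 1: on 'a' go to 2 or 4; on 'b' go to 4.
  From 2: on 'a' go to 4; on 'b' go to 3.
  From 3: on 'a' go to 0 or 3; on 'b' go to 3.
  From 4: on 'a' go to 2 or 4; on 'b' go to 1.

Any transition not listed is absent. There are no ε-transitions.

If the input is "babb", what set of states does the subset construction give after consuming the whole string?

Start in {0}.
Read 'b': 0→{1}; now {1}.
Read 'a': 1→{2, 4}; now {2, 4}.
Read 'b': 2→{3}, 4→{1}; now {1, 3}.
Read 'b': 1→{4}, 3→{3}; now {3, 4}.

{3, 4}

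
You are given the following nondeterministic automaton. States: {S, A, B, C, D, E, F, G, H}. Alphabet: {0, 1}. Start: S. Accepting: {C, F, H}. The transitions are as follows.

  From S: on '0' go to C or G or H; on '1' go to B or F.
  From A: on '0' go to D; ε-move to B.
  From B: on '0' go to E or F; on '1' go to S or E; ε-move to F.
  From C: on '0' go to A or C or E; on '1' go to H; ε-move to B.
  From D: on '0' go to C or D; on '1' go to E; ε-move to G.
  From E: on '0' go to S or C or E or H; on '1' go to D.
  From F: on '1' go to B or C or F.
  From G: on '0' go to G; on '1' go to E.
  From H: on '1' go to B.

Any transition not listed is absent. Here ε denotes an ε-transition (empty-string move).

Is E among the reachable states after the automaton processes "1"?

Start in {S}.
Read '1': S→{B, F}; now {B, F}.
State E is not in {B, F}.

No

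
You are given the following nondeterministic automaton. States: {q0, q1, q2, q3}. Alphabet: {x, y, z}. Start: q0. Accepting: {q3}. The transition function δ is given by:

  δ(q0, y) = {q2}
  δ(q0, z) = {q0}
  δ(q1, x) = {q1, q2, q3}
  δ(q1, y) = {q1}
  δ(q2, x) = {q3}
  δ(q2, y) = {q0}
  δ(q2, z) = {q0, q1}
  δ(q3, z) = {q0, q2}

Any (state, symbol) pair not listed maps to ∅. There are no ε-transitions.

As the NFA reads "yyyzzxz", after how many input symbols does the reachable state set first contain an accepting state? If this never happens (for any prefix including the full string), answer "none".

none

Start in {q0}.
Read 'y': q0→{q2}; now {q2}.
Read 'y': q2→{q0}; now {q0}.
Read 'y': q0→{q2}; now {q2}.
Read 'z': q2→{q0, q1}; now {q0, q1}.
Read 'z': q0→{q0}, q1→∅; now {q0}.
Read 'x': q0→∅; now ∅.
The set is empty and remains empty for the remaining 1 symbol.
No reachable set along the way intersects F.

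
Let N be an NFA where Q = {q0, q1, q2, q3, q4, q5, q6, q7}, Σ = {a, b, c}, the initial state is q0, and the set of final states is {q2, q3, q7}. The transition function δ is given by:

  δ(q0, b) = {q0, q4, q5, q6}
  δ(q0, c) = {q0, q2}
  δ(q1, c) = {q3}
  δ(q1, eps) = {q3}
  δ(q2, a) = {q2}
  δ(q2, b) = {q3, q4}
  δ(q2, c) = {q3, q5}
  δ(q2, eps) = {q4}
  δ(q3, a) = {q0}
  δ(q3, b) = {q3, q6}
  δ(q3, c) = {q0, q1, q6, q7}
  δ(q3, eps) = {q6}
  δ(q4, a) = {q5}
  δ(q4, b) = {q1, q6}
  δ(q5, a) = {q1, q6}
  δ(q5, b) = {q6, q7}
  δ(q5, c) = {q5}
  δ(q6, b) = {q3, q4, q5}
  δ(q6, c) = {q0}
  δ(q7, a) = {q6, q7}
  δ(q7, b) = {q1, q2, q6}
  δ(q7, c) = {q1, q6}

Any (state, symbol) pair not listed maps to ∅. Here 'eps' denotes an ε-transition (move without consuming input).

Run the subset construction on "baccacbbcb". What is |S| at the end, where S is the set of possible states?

8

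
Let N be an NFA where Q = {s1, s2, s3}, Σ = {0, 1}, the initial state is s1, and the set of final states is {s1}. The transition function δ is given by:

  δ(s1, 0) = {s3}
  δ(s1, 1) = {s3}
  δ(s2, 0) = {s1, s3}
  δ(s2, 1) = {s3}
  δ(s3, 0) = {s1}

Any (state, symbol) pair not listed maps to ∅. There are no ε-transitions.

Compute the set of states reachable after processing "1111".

∅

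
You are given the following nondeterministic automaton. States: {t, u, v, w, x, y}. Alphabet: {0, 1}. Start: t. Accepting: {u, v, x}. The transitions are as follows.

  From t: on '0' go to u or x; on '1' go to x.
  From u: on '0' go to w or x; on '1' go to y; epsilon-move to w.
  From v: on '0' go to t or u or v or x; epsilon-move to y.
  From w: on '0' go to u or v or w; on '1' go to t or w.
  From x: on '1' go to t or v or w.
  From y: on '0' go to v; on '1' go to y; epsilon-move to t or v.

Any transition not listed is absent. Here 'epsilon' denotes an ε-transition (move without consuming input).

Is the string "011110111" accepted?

Start in {t}.
Read '0': {t} → {u, w, x}.
Read '1': {u, w, x} → {t, v, w, y}.
Read '1': {t, v, w, y} → {t, v, w, x, y}.
Read '1': {t, v, w, x, y} → {t, v, w, x, y}.
Read '1': {t, v, w, x, y} → {t, v, w, x, y}.
Read '0': {t, v, w, x, y} → {t, u, v, w, x, y}.
Read '1': {t, u, v, w, x, y} → {t, v, w, x, y}.
Read '1': {t, v, w, x, y} → {t, v, w, x, y}.
Read '1': {t, v, w, x, y} → {t, v, w, x, y}.
The final set {t, v, w, x, y} contains the accepting states v, x.

Yes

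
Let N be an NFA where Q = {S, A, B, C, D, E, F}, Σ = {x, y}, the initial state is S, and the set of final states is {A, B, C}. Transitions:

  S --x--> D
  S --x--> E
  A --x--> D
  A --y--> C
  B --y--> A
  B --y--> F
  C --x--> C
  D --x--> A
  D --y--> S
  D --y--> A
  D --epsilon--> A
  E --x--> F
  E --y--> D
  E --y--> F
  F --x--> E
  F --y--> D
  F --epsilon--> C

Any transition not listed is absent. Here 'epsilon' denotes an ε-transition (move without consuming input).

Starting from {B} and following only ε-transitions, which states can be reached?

Begin with {B}.
No ε-moves leave this set, so the closure equals the set itself.

{B}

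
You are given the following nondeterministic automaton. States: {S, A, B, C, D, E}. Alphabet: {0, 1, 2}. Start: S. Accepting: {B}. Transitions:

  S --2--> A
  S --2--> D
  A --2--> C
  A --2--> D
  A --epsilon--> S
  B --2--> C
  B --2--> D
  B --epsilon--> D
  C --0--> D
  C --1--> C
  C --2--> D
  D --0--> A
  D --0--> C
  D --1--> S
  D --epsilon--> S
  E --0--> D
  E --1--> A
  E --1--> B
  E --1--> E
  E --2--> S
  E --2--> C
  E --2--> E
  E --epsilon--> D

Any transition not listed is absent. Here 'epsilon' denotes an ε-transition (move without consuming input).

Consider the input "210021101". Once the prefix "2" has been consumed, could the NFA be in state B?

No

Start in {S}.
Read '2': {S} → {S, A, D}.
State B is not in {S, A, D}.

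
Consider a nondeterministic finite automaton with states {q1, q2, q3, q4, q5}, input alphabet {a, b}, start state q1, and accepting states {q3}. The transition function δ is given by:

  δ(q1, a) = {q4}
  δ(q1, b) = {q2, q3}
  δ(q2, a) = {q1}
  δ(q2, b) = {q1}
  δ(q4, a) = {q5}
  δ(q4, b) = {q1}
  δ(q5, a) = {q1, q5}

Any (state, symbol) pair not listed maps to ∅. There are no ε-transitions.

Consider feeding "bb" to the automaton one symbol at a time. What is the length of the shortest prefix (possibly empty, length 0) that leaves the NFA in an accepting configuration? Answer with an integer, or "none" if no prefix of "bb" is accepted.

Start in {q1}.
Read 'b': {q1} → {q2, q3}.
None of the earlier sets intersect F, but {q2, q3} does.

1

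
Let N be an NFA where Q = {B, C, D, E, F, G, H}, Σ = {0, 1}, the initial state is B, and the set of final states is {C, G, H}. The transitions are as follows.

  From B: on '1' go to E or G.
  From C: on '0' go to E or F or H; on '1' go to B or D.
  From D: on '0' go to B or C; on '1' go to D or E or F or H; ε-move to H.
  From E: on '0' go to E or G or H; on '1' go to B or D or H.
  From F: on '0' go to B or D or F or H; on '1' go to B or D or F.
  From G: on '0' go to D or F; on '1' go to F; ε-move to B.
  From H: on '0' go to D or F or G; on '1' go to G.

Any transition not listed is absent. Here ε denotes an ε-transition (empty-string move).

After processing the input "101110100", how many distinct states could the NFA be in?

7

Start in {B}.
Read '1': B→{E, G}; union {E, G}; ε-closure = {B, E, G}.
Read '0': B→∅, E→{E, G, H}, G→{D, F}; union {D, E, F, G, H}; ε-closure = {B, D, E, F, G, H}.
Read '1': B→{E, G}, D→{D, E, F, H}, E→{B, D, H}, F→{B, D, F}, G→{F}, H→{G}; now {B, D, E, F, G, H}.
Read '1': B→{E, G}, D→{D, E, F, H}, E→{B, D, H}, F→{B, D, F}, G→{F}, H→{G}; now {B, D, E, F, G, H}.
Read '1': B→{E, G}, D→{D, E, F, H}, E→{B, D, H}, F→{B, D, F}, G→{F}, H→{G}; now {B, D, E, F, G, H}.
Read '0': B→∅, D→{B, C}, E→{E, G, H}, F→{B, D, F, H}, G→{D, F}, H→{D, F, G}; now {B, C, D, E, F, G, H}.
Read '1': B→{E, G}, C→{B, D}, D→{D, E, F, H}, E→{B, D, H}, F→{B, D, F}, G→{F}, H→{G}; now {B, D, E, F, G, H}.
Read '0': B→∅, D→{B, C}, E→{E, G, H}, F→{B, D, F, H}, G→{D, F}, H→{D, F, G}; now {B, C, D, E, F, G, H}.
Read '0': B→∅, C→{E, F, H}, D→{B, C}, E→{E, G, H}, F→{B, D, F, H}, G→{D, F}, H→{D, F, G}; now {B, C, D, E, F, G, H}.
That set has 7 states.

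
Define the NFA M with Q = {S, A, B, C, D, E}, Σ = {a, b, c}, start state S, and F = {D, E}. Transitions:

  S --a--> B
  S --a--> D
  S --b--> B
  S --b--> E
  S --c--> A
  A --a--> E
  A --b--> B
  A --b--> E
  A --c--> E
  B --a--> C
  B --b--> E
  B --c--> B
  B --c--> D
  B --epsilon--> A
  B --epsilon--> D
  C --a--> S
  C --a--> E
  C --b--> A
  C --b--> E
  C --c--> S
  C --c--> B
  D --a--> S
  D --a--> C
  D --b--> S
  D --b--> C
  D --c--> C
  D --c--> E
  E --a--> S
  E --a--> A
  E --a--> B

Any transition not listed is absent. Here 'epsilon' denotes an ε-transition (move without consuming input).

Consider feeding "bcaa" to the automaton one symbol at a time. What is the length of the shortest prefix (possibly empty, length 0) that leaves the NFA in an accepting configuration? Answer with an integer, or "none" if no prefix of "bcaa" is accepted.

1

Start in {S}.
Read 'b': S→{B, E}; union {B, E}; ε-closure = {A, B, D, E}.
None of the earlier sets intersect F, but {A, B, D, E} does.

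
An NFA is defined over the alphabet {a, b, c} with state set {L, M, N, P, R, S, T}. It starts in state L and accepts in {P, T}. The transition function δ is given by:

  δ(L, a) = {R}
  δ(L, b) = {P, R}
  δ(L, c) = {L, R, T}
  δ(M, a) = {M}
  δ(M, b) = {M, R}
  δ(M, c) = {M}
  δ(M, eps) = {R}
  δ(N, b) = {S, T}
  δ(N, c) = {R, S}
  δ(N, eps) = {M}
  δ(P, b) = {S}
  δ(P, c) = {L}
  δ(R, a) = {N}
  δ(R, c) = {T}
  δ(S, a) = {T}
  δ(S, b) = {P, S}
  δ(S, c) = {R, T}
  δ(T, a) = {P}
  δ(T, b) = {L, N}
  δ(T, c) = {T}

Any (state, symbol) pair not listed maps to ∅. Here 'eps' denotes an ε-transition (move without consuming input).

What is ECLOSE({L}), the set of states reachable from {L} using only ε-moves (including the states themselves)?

Begin with {L}.
No ε-moves leave this set, so the closure equals the set itself.

{L}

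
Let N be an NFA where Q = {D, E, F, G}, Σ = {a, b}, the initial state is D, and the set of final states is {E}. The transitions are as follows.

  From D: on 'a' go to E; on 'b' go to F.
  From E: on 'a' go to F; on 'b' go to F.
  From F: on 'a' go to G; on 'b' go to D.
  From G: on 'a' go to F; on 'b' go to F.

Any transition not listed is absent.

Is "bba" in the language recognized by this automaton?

Yes

Start in {D}.
Read 'b': D→{F}; now {F}.
Read 'b': F→{D}; now {D}.
Read 'a': D→{E}; now {E}.
The final set {E} contains the accepting state E.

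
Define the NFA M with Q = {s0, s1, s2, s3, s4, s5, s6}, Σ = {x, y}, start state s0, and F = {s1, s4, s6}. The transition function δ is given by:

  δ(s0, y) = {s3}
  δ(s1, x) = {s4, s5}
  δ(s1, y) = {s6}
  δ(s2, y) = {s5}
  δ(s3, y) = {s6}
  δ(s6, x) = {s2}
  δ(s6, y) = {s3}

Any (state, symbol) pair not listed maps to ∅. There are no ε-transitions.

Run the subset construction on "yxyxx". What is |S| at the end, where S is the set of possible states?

Start in {s0}.
Read 'y': s0→{s3}; now {s3}.
Read 'x': s3→∅; now ∅.
The set is empty and remains empty for the remaining 3 symbols.
That set has 0 states.

0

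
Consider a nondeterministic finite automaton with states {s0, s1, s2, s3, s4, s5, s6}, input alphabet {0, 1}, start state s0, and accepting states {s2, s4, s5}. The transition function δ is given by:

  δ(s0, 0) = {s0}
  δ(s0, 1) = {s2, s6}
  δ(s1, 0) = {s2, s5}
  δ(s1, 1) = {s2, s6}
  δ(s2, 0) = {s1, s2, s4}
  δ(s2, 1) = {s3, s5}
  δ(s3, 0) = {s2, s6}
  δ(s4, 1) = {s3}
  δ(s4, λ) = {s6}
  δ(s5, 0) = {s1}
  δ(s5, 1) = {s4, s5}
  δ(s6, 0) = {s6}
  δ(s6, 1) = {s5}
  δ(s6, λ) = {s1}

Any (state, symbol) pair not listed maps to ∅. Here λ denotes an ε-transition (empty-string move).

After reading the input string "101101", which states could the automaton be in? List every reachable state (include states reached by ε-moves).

Start in {s0}.
Read '1': s0→{s2, s6}; union {s2, s6}; ε-closure = {s1, s2, s6}.
Read '0': s1→{s2, s5}, s2→{s1, s2, s4}, s6→{s6}; now {s1, s2, s4, s5, s6}.
Read '1': s1→{s2, s6}, s2→{s3, s5}, s4→{s3}, s5→{s4, s5}, s6→{s5}; union {s2, s3, s4, s5, s6}; ε-closure = {s1, s2, s3, s4, s5, s6}.
Read '1': s1→{s2, s6}, s2→{s3, s5}, s3→∅, s4→{s3}, s5→{s4, s5}, s6→{s5}; union {s2, s3, s4, s5, s6}; ε-closure = {s1, s2, s3, s4, s5, s6}.
Read '0': s1→{s2, s5}, s2→{s1, s2, s4}, s3→{s2, s6}, s4→∅, s5→{s1}, s6→{s6}; now {s1, s2, s4, s5, s6}.
Read '1': s1→{s2, s6}, s2→{s3, s5}, s4→{s3}, s5→{s4, s5}, s6→{s5}; union {s2, s3, s4, s5, s6}; ε-closure = {s1, s2, s3, s4, s5, s6}.

{s1, s2, s3, s4, s5, s6}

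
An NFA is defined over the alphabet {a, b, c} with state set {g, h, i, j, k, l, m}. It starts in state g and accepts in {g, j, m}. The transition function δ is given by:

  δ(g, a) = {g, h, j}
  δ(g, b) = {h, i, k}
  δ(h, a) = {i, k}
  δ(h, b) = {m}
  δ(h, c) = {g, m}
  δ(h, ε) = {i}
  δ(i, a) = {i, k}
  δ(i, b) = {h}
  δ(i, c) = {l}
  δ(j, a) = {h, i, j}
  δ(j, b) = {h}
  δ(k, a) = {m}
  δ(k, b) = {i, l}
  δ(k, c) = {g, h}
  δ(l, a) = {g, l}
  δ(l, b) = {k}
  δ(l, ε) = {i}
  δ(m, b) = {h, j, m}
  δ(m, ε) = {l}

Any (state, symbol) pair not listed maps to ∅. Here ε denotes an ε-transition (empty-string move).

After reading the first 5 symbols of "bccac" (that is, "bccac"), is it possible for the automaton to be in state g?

Yes

Start in {g}.
Read 'b': g→{h, i, k}; now {h, i, k}.
Read 'c': h→{g, m}, i→{l}, k→{g, h}; union {g, h, l, m}; ε-closure = {g, h, i, l, m}.
Read 'c': g→∅, h→{g, m}, i→{l}, l→∅, m→∅; union {g, l, m}; ε-closure = {g, i, l, m}.
Read 'a': g→{g, h, j}, i→{i, k}, l→{g, l}, m→∅; now {g, h, i, j, k, l}.
Read 'c': g→∅, h→{g, m}, i→{l}, j→∅, k→{g, h}, l→∅; union {g, h, l, m}; ε-closure = {g, h, i, l, m}.
State g is in {g, h, i, l, m}.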